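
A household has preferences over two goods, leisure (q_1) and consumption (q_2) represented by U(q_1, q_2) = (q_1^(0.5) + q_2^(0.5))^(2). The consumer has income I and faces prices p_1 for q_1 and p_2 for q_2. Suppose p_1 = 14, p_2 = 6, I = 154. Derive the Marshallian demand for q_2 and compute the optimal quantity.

q_2* = 17.9667

From the CES first-order condition, (q_2/q_1)^(0.5) = p_1/p_2.
Hence q_2/q_1 = (p_1/p_2)^(1/(0.5)), i.e. raised to the 2 power.
With the ratio pinned down, the budget gives q_1* = I/(p_1 + p_2·(q_2/q_1)) and q_2* = (q_2/q_1)·q_1*.
Numerically q_2/q_1 = 5.444444, so q_1* = 154/(14 + 6·5.444444) = 3.3 and q_2* = 5.444444·3.3 = 17.9667.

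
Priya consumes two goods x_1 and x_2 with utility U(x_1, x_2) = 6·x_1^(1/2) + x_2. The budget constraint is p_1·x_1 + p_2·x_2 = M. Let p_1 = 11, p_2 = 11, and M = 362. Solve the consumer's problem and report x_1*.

Set MRS = p_1/p_2: 3·x_1^(−1/2) = p_1/p_2.
Thus x_1* = (3·p_2/p_1)² — independent of M — with the rest of income spent on x_2.
Plugging in: x_1* = (3·11/11)² = 9.

x_1* = 9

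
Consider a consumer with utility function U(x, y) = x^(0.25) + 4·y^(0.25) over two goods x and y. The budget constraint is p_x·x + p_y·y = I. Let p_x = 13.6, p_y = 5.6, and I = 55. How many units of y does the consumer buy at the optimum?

MRS = MU_x/MU_y = (1/4)·(y/x)^(0.75). Set equal to p_x/p_y.
Hence y/x = (4·p_x/p_y)^(1/(0.75)), i.e. raised to the 4/3 power.
With the ratio pinned down, the budget gives x* = I/(p_x + p_y·(y/x)) and y* = (y/x)·x*.
Numerically y/x = 20.727543, so x* = 55/(13.6 + 5.6·20.727543) = 0.4241 and y* = 20.727543·0.4241 = 8.7914.

y* = 8.7914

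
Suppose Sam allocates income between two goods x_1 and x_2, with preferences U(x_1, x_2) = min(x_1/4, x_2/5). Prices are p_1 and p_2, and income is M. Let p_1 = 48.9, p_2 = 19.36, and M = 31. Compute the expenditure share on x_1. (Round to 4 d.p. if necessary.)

share on x_1 = 0.6689

With perfect complements, no substitution: consume in ratio x_1:x_2 = 4:5.
Budget: p_1·x_1 + p_2·(5/4)·x_1 = M, so (4·p_1 + 5·p_2)·x_1 = 4·M.
Demand: x_1*(p_1,p_2,M) = 4·M/(4·p_1 + 5·p_2), x_2* = 5·M/(4·p_1 + 5·p_2).
Here 4·48.9 + 5·19.36 = 292.4, giving x_1* = 0.4241 and x_2* = 0.5301.
Expenditure on x_1: 48.9·0.4241 = 20.7373; share = 0.6689.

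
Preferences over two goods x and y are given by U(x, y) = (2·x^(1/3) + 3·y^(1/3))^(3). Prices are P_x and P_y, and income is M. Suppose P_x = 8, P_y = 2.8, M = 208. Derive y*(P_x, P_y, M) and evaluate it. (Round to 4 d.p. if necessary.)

MU_x ∝ 2·x^(-2/3), MU_y ∝ 3·y^(-2/3), so MRS = (2/3)·(y/x)^(2/3) = P_x/P_y.
Hence y/x = ((3/2)·P_x/P_y)^(1/(2/3)), i.e. raised to the 1.5 power.
With the ratio pinned down, the budget gives x* = M/(P_x + P_y·(y/x)) and y* = (y/x)·x*.
Numerically y/x = 8.872271, so x* = 208/(8 + 2.8·8.872271) = 6.3333 and y* = 8.872271·6.3333 = 56.1906.

y* = 56.1906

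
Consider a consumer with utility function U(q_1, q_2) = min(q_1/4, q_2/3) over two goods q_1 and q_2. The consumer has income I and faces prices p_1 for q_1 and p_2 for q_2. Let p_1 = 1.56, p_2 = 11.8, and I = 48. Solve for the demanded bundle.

Here 4·1.56 + 3·11.8 = 41.64, giving q_1* = 4.611 and q_2* = 3.4582.

q_1* = 4.611, q_2* = 3.4582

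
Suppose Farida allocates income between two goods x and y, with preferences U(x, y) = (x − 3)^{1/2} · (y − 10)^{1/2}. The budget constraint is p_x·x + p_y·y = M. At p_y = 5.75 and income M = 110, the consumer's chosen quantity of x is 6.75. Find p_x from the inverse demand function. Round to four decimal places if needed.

p_x = 5

This is Cobb-Douglas in (x−3, y−10): tangency gives 0.5·p_y·(y−10) = 0.5·p_x·(x−3).
Substituting into the budget: x* = 3 + 0.5·(M − 3·p_x − 10·p_y)/p_x, and y* = 10 + 0.5·(…)/p_y.
Set x* = 6.75 in the demand function and solve for p_x: p_x = 5.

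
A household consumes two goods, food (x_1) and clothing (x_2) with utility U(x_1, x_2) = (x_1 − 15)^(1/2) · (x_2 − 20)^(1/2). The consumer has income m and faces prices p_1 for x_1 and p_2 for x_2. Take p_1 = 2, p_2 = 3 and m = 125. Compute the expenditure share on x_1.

share on x_1 = 0.38

MRS = (x_2−20)/(x_1−15). Tangency with p_1/p_2 gives x_2−20 = (p_1/p_2)·(x_1−15).
Substituting into the budget: x_1* = 15 + 0.5·(m − 15·p_1 − 20·p_2)/p_1, and x_2* = 20 + 0.5·(…)/p_2.
Discretionary income = 125 − 15·2 − 20·3 = 35; x_1* = 15 + 0.5·35/2 = 23.75; x_2* = 20 + 0.5·35/3 = 25.8333.
Expenditure on x_1: 2·23.75 = 47.5; share = 0.38.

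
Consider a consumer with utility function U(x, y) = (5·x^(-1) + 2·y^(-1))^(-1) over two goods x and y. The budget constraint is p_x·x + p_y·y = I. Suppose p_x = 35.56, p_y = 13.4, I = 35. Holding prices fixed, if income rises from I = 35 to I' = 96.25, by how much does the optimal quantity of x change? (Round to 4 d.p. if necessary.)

Δx* = 1.2407

MRS = MU_x/MU_y = (5/2)·(y/x)^(2). Set equal to p_x/p_y.
Hence y/x = ((2/5)·p_x/p_y)^(1/(2)), i.e. raised to the 0.5 power.
Substitute y = (y/x)·x into the budget: x* = I/(p_x + p_y·(y/x)).
Numerically y/x = 1.030288, so x* = 35/(35.56 + 13.4·1.030288) = 0.709.
At I' = 96.25: x* = 1.9497. Change: 1.9497 − 0.709 = 1.2407.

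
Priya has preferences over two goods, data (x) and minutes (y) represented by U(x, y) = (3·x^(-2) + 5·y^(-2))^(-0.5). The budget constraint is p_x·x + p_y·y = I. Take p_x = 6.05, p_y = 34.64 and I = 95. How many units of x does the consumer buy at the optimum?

x* = 3.275

MRS = MU_x/MU_y = (3/5)·(y/x)^(3). Set equal to p_x/p_y.
Hence y/x = ((5/3)·p_x/p_y)^(1/(3)), i.e. raised to the 1/3 power.
Substitute y = (y/x)·x into the budget: x* = I/(p_x + p_y·(y/x)).
Numerically y/x = 0.662738, so x* = 95/(6.05 + 34.64·0.662738) = 3.275.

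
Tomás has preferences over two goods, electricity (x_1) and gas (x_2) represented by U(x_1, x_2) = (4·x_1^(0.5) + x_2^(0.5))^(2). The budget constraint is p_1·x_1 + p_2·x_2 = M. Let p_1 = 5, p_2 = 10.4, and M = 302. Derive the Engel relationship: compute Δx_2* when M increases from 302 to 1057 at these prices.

From the CES first-order condition, 4·(x_2/x_1)^(0.5) = p_1/p_2.
Hence x_2/x_1 = ((1/4)·p_1/p_2)^(1/(0.5)), i.e. raised to the 2 power.
With the ratio pinned down, the budget gives x_1* = M/(p_1 + p_2·(x_2/x_1)) and x_2* = (x_2/x_1)·x_1*.
Numerically x_2/x_1 = 0.014446, so x_1* = 302/(5 + 10.4·0.014446) = 58.638 and x_2* = 0.014446·58.638 = 0.8471.
At M' = 1057: x_2* = 2.9648. Change: 2.9648 − 0.8471 = 2.1177.

Δx_2* = 2.1177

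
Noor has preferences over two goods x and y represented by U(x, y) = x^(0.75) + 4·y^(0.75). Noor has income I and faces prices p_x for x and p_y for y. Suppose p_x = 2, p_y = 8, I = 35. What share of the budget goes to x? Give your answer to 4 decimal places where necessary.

From the CES first-order condition, (1/4)·(y/x)^(0.25) = p_x/p_y.
Solve for the ratio: y/x = [4·p_x/p_y]^(4).
With the ratio pinned down, the budget gives x* = I/(p_x + p_y·(y/x)) and y* = (y/x)·x*.
Numerically y/x = 1, so x* = 35/(2 + 8·1) = 3.5 and y* = 1·3.5 = 3.5.
Expenditure on x: 2·3.5 = 7; share = 0.2.

share on x = 0.2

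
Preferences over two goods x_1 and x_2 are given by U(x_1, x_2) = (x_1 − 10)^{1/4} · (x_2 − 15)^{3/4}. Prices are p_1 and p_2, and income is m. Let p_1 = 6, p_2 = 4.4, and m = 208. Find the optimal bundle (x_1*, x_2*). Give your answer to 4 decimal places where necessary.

This is Cobb-Douglas in (x_1−10, x_2−15): tangency gives 0.25·p_2·(x_2−15) = 0.75·p_1·(x_1−10).
After buying the subsistence bundle (10, 15), a share 0.25 of the remaining income goes to x_1: x_1* = 10 + 0.25·(m − 10p_1 − 15p_2)/p_1.
Discretionary income = 208 − 10·6 − 15·4.4 = 82; x_1* = 10 + 0.25·82/6 = 13.4167; x_2* = 15 + 0.75·82/4.4 = 28.9773.

x_1* = 13.4167, x_2* = 28.9773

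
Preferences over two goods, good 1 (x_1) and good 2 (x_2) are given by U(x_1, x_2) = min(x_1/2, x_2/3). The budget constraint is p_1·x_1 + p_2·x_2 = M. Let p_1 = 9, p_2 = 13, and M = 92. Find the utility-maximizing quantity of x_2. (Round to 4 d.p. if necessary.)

Here 2·9 + 3·13 = 57, giving x_2* = 4.8421.

x_2* = 4.8421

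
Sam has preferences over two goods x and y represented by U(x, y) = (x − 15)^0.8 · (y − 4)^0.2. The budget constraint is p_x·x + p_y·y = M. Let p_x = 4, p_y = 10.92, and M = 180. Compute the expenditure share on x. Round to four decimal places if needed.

Discretionary income = 180 − 15·4 − 4·10.92 = 76.32; x* = 15 + 0.8·76.32/4 = 30.264; y* = 4 + 0.2·76.32/10.92 = 5.3978.
Expenditure on x: 4·30.264 = 121.056; share = 0.6725.

share on x = 0.6725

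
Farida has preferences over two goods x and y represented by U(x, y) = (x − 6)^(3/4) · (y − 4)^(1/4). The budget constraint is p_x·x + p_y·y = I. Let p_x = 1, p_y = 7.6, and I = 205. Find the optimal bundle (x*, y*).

After buying the subsistence bundle (6, 4), a share 0.75 of the remaining income goes to x: x* = 6 + 0.75·(I − 6p_x − 4p_y)/p_x.
Discretionary income = 205 − 6·1 − 4·7.6 = 168.6; x* = 6 + 0.75·168.6/1 = 132.45; y* = 4 + 0.25·168.6/7.6 = 9.5461.

x* = 132.45, y* = 9.5461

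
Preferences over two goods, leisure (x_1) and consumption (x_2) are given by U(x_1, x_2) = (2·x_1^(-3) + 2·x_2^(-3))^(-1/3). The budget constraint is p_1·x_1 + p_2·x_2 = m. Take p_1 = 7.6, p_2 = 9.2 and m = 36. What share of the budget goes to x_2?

share on x_2 = 0.5358

MRS = MU_x_1/MU_x_2 = (x_2/x_1)^(4). Set equal to p_1/p_2.
Hence x_2/x_1 = (p_1/p_2)^(1/(4)), i.e. raised to the 0.25 power.
With the ratio pinned down, the budget gives x_1* = m/(p_1 + p_2·(x_2/x_1)) and x_2* = (x_2/x_1)·x_1*.
Numerically x_2/x_1 = 0.953359, so x_1* = 36/(7.6 + 9.2·0.953359) = 2.199 and x_2* = 0.953359·2.199 = 2.0965.
Expenditure on x_2: 9.2·2.0965 = 19.2874; share = 0.5358.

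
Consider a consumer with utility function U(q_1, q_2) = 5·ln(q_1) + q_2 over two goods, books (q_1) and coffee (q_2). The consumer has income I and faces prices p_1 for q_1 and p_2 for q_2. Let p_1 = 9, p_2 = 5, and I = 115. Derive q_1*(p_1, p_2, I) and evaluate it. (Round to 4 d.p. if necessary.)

At the given prices: q_1* = 5·5/9 = 2.7778.

q_1* = 2.7778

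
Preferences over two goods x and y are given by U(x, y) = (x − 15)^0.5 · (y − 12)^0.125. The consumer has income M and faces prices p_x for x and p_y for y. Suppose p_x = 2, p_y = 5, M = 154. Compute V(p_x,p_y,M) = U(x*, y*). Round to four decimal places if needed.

This is Cobb-Douglas in (x−15, y−12): tangency gives 0.5·p_y·(y−12) = 0.125·p_x·(x−15).
After buying the subsistence bundle (15, 12), a share 0.8 of the remaining income goes to x: x* = 15 + 0.8·(M − 15p_x − 12p_y)/p_x.
Discretionary income = 154 − 15·2 − 12·5 = 64; x* = 15 + 0.8·64/2 = 40.6; y* = 12 + 0.2·64/5 = 14.56.
Utility at the optimum: U(40.6, 14.56) = 5.6905.

V = 5.6905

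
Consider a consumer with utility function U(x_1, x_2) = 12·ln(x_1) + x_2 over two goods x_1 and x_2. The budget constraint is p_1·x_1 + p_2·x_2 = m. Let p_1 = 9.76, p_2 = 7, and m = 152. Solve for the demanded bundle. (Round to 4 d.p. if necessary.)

x_1* = 8.6066, x_2* = 9.7143

Set MRS = p_1/p_2: (12/x_1)/1 = p_1/p_2.
So x_1*(p_1,p_2) = 12·p_2/p_1, independent of income; and x_2* = (m − 12·p_2)/p_2.
At the given prices: x_1* = 12·7/9.76 = 8.6066, and x_2* = 9.7143.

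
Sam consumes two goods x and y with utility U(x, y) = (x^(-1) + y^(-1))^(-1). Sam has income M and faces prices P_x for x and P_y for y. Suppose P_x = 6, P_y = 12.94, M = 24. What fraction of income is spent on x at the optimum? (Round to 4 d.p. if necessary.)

share on x = 0.4051

From the CES first-order condition, (y/x)^(2) = P_x/P_y.
Solve for the ratio: y/x = [P_x/P_y]^(0.5).
With the ratio pinned down, the budget gives x* = M/(P_x + P_y·(y/x)) and y* = (y/x)·x*.
Numerically y/x = 0.680939, so x* = 24/(6 + 12.94·0.680939) = 1.6204 and y* = 0.680939·1.6204 = 1.1034.
Expenditure on x: 6·1.6204 = 9.7223; share = 0.4051.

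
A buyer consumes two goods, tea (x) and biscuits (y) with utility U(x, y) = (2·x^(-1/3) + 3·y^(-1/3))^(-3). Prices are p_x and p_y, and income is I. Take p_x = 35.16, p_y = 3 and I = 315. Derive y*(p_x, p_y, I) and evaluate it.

y* = 44.3956

MRS = MU_x/MU_y = (2/3)·(y/x)^(4/3). Set equal to p_x/p_y.
Solve for the ratio: y/x = [(3/2)·p_x/p_y]^(0.75).
Substitute y = (y/x)·x into the budget: x* = I/(p_x + p_y·(y/x)).
Numerically y/x = 8.585472, so x* = 315/(35.16 + 3·8.585472) = 5.171 and y* = 8.585472·5.171 = 44.3956.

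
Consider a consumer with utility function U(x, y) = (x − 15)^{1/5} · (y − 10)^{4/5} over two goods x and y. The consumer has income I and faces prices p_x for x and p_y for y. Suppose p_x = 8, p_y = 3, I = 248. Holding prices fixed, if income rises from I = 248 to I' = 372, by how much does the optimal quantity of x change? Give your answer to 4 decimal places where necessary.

Let x' = x−15, y' = y−10. MRS = (1/4)·y'/x' = p_x/p_y.
After buying the subsistence bundle (15, 10), a share 0.2 of the remaining income goes to x: x* = 15 + 0.2·(I − 15p_x − 10p_y)/p_x.
Discretionary income = 248 − 15·8 − 10·3 = 98; x* = 15 + 0.2·98/8 = 17.45.
At I' = 372: x* = 20.55. Change: 20.55 − 17.45 = 3.1.

Δx* = 3.1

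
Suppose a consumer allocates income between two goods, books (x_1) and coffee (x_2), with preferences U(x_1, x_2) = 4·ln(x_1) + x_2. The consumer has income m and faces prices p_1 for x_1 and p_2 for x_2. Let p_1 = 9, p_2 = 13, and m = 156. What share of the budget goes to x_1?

share on x_1 = 0.3333

Set MRS = p_1/p_2: (4/x_1)/1 = p_1/p_2.
So x_1*(p_1,p_2) = 4·p_2/p_1, independent of income; and x_2* = (m − 4·p_2)/p_2.
At the given prices: x_1* = 4·13/9 = 5.7778, and x_2* = 8.
Expenditure on x_1: 9·5.7778 = 52; share = 0.3333.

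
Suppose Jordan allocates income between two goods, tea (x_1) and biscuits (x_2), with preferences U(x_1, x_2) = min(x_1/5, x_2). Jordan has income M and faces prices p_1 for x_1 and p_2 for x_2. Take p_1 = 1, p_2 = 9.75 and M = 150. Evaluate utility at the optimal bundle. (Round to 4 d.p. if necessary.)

Leontief preferences: the optimum is at the kink where x_1/5 = x_2/1, i.e. x_2 = (1/5)·x_1.
Budget: p_1·x_1 + p_2·(1/5)·x_1 = M, so (5·p_1 + p_2)·x_1 = 5·M.
Demand: x_1*(p_1,p_2,M) = 5·M/(5·p_1 + p_2), x_2* = M/(5·p_1 + p_2).
Here 5·1 + 9.75 = 14.75, giving x_1* = 50.8475 and x_2* = 10.1695.
Utility at the optimum: U(50.8475, 10.1695) = 10.1695.

V = 10.1695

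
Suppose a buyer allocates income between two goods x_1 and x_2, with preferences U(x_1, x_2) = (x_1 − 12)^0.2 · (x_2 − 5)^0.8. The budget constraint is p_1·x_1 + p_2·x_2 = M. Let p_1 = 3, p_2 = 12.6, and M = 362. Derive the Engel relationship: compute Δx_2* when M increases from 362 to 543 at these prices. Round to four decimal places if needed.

Let x_1' = x_1−12, x_2' = x_2−5. MRS = (1/4)·x_2'/x_1' = p_1/p_2.
Substituting into the budget: x_1* = 12 + 0.2·(M − 12·p_1 − 5·p_2)/p_1, and x_2* = 5 + 0.8·(…)/p_2.
Discretionary income = 362 − 12·3 − 5·12.6 = 263; x_2* = 5 + 0.8·263/12.6 = 21.6984.
At M' = 543: x_2* = 33.1905. Change: 33.1905 − 21.6984 = 11.4921.

Δx_2* = 11.4921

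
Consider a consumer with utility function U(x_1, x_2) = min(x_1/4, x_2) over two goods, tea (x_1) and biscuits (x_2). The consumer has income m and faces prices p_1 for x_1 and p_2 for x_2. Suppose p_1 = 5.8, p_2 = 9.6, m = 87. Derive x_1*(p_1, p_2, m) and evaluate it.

Leontief preferences: the optimum is at the kink where x_1/4 = x_2/1, i.e. x_2 = (1/4)·x_1.
Budget: p_1·x_1 + p_2·(1/4)·x_1 = m, so (4·p_1 + p_2)·x_1 = 4·m.
Demand: x_1*(p_1,p_2,m) = 4·m/(4·p_1 + p_2), x_2* = m/(4·p_1 + p_2).
Here 4·5.8 + 9.6 = 32.8, giving x_1* = 10.6098.

x_1* = 10.6098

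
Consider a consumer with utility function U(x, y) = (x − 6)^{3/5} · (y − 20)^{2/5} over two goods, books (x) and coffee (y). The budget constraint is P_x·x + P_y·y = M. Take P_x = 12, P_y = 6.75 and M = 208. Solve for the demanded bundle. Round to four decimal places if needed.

This is Cobb-Douglas in (x−6, y−20): tangency gives 0.6·P_y·(y−20) = 0.4·P_x·(x−6).
Substituting into the budget: x* = 6 + 0.6·(M − 6·P_x − 20·P_y)/P_x, and y* = 20 + 0.4·(…)/P_y.
Discretionary income = 208 − 6·12 − 20·6.75 = 1; x* = 6 + 0.6·1/12 = 6.05; y* = 20 + 0.4·1/6.75 = 20.0593.

x* = 6.05, y* = 20.0593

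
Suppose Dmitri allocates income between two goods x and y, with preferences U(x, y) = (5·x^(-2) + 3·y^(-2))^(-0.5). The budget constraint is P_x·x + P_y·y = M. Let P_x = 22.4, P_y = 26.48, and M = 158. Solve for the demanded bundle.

x* = 3.6303, y* = 2.8958

MU_x ∝ 5·x^(-3), MU_y ∝ 3·y^(-3), so MRS = (5/3)·(y/x)^(3) = P_x/P_y.
Hence y/x = ((3/5)·P_x/P_y)^(1/(3)), i.e. raised to the 1/3 power.
Substitute y = (y/x)·x into the budget: x* = M/(P_x + P_y·(y/x)).
Numerically y/x = 0.797677, so x* = 158/(22.4 + 26.48·0.797677) = 3.6303 and y* = 0.797677·3.6303 = 2.8958.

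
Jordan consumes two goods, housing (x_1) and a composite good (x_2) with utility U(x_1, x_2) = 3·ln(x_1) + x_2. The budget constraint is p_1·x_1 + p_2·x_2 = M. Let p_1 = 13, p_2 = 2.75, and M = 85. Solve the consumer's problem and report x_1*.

x_1* = 0.6346

So x_1*(p_1,p_2) = 3·p_2/p_1, independent of income; and x_2* = (M − 3·p_2)/p_2.
At the given prices: x_1* = 3·2.75/13 = 0.6346.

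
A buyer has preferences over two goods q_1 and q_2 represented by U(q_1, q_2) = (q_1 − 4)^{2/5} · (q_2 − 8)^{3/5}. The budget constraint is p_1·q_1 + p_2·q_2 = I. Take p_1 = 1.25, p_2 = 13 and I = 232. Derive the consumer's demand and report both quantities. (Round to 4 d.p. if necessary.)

q_1* = 43.36, q_2* = 13.6769

MRS = (2/3)·(q_2−8)/(q_1−4). Tangency with p_1/p_2 gives q_2−8 = (3/2)·(p_1/p_2)·(q_1−4).
After buying the subsistence bundle (4, 8), a share 0.4 of the remaining income goes to q_1: q_1* = 4 + 0.4·(I − 4p_1 − 8p_2)/p_1.
Discretionary income = 232 − 4·1.25 − 8·13 = 123; q_1* = 4 + 0.4·123/1.25 = 43.36; q_2* = 8 + 0.6·123/13 = 13.6769.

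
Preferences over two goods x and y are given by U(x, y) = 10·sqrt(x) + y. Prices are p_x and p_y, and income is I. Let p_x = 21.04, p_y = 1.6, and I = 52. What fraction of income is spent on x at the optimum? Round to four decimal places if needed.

share on x = 0.0585

Utility is quasi-linear in y; the FOC for x is 5/√x = p_x/p_y.
Solve: √x = 5·p_y/p_x, so x*(p_x,p_y) = (5·p_y/p_x)², and y* = (I − p_x·x*)/p_y.
Plugging in: x* = (5·1.6/21.04)² = 0.1446, y* = 30.5989.
Expenditure on x: 21.04·0.1446 = 3.0418; share = 0.0585.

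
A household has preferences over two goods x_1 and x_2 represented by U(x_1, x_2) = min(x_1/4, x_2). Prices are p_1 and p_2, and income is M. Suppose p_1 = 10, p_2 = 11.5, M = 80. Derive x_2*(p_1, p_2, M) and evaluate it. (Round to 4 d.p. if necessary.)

Demand: x_1*(p_1,p_2,M) = 4·M/(4·p_1 + p_2), x_2* = M/(4·p_1 + p_2).
Here 4·10 + 11.5 = 51.5, giving x_2* = 1.5534.

x_2* = 1.5534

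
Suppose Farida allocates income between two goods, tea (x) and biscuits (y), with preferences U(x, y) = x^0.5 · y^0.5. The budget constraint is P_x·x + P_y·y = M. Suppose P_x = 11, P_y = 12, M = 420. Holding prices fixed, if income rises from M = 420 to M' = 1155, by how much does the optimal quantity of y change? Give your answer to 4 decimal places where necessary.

Tangency: MRS = y/x = P_x/P_y.
Rearranging, P_y·y = P_x·x. Substituting into the budget gives P_x·x·(1 + 1) = M.
Demand: x*(P_x,P_y,M) = 0.5·M/P_x and y* = 0.5·M/P_y.
At P_x=11, P_y=12, M=420: y* = 0.5·420/12 = 17.5.
At M' = 1155: y* = 48.125. Change: 48.125 − 17.5 = 30.625.

Δy* = 30.625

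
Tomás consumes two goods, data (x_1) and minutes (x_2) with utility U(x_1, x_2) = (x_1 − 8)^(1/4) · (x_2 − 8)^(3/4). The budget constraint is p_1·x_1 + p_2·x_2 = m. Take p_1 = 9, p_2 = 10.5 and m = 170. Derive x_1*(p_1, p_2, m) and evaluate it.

Let x_1' = x_1−8, x_2' = x_2−8. MRS = (1/3)·x_2'/x_1' = p_1/p_2.
After buying the subsistence bundle (8, 8), a share 0.25 of the remaining income goes to x_1: x_1* = 8 + 0.25·(m − 8p_1 − 8p_2)/p_1.
Discretionary income = 170 − 8·9 − 8·10.5 = 14; x_1* = 8 + 0.25·14/9 = 8.3889.

x_1* = 8.3889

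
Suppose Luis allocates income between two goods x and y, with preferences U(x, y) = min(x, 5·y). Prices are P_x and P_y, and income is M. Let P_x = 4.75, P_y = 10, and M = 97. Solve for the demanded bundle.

Leontief preferences: the optimum is at the kink where x/5 = y/1, i.e. y = (1/5)·x.
Budget: P_x·x + P_y·(1/5)·x = M, so (5·P_x + P_y)·x = 5·M.
Demand: x*(P_x,P_y,M) = 5·M/(5·P_x + P_y), y* = M/(5·P_x + P_y).
Here 5·4.75 + 10 = 33.75, giving x* = 14.3704 and y* = 2.8741.

x* = 14.3704, y* = 2.8741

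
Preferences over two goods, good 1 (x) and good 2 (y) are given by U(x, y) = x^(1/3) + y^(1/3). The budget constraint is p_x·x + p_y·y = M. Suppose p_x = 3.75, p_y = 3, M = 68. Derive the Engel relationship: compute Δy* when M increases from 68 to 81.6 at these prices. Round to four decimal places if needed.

With the ratio pinned down, the budget gives x* = M/(p_x + p_y·(y/x)) and y* = (y/x)·x*.
Numerically y/x = 1.397542, so x* = 68/(3.75 + 3·1.397542) = 8.5614 and y* = 1.397542·8.5614 = 11.9649.
At M' = 81.6: y* = 14.3579. Change: 14.3579 − 11.9649 = 2.393.

Δy* = 2.393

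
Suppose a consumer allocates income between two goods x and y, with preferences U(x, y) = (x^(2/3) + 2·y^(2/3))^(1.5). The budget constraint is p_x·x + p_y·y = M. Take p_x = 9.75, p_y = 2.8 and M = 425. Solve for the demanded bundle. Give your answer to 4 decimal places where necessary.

x* = 0.4448, y* = 150.2369

With the ratio pinned down, the budget gives x* = M/(p_x + p_y·(y/x)) and y* = (y/x)·x*.
Numerically y/x = 337.77674, so x* = 425/(9.75 + 2.8·337.77674) = 0.4448 and y* = 337.77674·0.4448 = 150.2369.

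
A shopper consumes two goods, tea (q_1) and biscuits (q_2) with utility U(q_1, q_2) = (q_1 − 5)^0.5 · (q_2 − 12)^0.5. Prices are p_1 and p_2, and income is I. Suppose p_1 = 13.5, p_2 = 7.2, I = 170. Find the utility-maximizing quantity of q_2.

This is Cobb-Douglas in (q_1−5, q_2−12): tangency gives 0.5·p_2·(q_2−12) = 0.5·p_1·(q_1−5).
Substituting into the budget: q_1* = 5 + 0.5·(I − 5·p_1 − 12·p_2)/p_1, and q_2* = 12 + 0.5·(…)/p_2.
Discretionary income = 170 − 5·13.5 − 12·7.2 = 16.1; q_2* = 12 + 0.5·16.1/7.2 = 13.1181.

q_2* = 13.1181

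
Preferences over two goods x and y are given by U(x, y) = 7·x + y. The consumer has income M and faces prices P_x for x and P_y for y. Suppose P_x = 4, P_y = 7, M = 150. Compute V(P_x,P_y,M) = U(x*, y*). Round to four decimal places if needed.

V = 262.5

x gives more utility per dollar, so spend all income on x: x* = M/P_x, y* = 0.
Numerically: x* = 37.5, y* = 0.
Utility at the optimum: U(37.5, 0) = 262.5.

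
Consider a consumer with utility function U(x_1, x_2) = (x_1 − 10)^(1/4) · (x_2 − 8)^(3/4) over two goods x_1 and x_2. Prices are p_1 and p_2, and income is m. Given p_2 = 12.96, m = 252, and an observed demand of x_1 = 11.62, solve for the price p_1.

This is Cobb-Douglas in (x_1−10, x_2−8): tangency gives 0.25·p_2·(x_2−8) = 0.75·p_1·(x_1−10).
Substituting into the budget: x_1* = 10 + 0.25·(m − 10·p_1 − 8·p_2)/p_1, and x_2* = 8 + 0.75·(…)/p_2.
Set x_1* = 11.62 in the demand function and solve for p_1: p_1 = 9.

p_1 = 9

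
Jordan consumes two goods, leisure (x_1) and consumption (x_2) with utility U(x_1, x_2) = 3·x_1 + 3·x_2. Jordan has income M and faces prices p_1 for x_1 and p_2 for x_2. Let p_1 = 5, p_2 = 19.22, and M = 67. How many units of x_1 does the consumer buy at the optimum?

x_1* = 13.4

Perfect substitutes: compare marginal utility per dollar. 3/p_1 vs 3/p_2 → 0.6 vs 0.1561.
x_1 gives more utility per dollar, so spend all income on x_1: x_1* = M/p_1, x_2* = 0.
Numerically: x_1* = 13.4, x_2* = 0.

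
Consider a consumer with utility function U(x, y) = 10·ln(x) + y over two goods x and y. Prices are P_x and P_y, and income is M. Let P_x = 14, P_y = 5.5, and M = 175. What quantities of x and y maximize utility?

So x*(P_x,P_y) = 10·P_y/P_x, independent of income; and y* = (M − 10·P_y)/P_y.
At the given prices: x* = 10·5.5/14 = 3.9286, and y* = 21.8182.

x* = 3.9286, y* = 21.8182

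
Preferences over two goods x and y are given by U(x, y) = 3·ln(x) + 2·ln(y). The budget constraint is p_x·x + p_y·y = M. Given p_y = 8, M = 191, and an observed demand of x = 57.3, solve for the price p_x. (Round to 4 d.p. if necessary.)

MU_x/MU_y = (3·y)/(2·x); tangency sets this equal to p_x/p_y.
So 3·p_y·y = 2·p_x·x; combined with the budget, a share 0.6 of income goes to x.
Demand: x*(p_x,p_y,M) = 0.6·M/p_x and y* = 0.4·M/p_y.
Set x* = 57.3 in the demand function and solve for p_x: p_x = 2.

p_x = 2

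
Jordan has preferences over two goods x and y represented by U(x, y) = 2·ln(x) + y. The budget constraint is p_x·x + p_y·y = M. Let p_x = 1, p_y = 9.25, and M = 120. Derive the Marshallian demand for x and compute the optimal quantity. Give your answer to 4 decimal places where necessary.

MU_x = 2/x, MU_y = 1. Tangency: 2/x = p_x/p_y.
So x*(p_x,p_y) = 2·p_y/p_x, independent of income; and y* = (M − 2·p_y)/p_y.
At the given prices: x* = 2·9.25/1 = 18.5.

x* = 18.5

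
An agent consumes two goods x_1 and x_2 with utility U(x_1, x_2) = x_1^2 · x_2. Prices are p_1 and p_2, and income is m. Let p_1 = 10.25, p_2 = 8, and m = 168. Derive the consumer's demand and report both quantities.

x_1* = 10.9268, x_2* = 7

The MRS is 2·x_2/x_1. Set MRS = p_1/p_2.
Rearranging, p_2·x_2 = (1/2)·p_1·x_1. Substituting into the budget gives p_1·x_1·(1 + (1/2)) = m.
Demand: x_1*(p_1,p_2,m) = 2/3·m/p_1 and x_2* = 1/3·m/p_2.
At p_1=10.25, p_2=8, m=168: x_1* = 2/3·168/10.25 = 10.9268, x_2* = 7.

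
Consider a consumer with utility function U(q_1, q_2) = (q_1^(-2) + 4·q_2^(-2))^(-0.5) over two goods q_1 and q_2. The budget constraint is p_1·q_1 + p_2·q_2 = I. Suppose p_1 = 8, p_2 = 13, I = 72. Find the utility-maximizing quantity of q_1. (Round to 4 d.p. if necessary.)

q_1* = 2.8177

From the CES first-order condition, (1/4)·(q_2/q_1)^(3) = p_1/p_2.
Solve for the ratio: q_2/q_1 = [4·p_1/p_2]^(1/3).
With the ratio pinned down, the budget gives q_1* = I/(p_1 + p_2·(q_2/q_1)) and q_2* = (q_2/q_1)·q_1*.
Numerically q_2/q_1 = 1.350213, so q_1* = 72/(8 + 13·1.350213) = 2.8177.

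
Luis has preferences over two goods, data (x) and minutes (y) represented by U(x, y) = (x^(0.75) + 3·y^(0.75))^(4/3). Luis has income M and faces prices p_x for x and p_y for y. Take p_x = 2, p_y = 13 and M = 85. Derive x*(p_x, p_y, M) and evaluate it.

x* = 32.8199

MRS = MU_x/MU_y = (1/3)·(y/x)^(0.25). Set equal to p_x/p_y.
Solve for the ratio: y/x = [3·p_x/p_y]^(4).
With the ratio pinned down, the budget gives x* = M/(p_x + p_y·(y/x)) and y* = (y/x)·x*.
Numerically y/x = 0.045377, so x* = 85/(2 + 13·0.045377) = 32.8199.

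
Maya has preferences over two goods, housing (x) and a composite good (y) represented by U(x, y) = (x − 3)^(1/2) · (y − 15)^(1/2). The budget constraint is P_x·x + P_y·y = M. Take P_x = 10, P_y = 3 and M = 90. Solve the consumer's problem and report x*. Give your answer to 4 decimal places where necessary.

MRS = (y−15)/(x−3). Tangency with P_x/P_y gives y−15 = (P_x/P_y)·(x−3).
After buying the subsistence bundle (3, 15), a share 0.5 of the remaining income goes to x: x* = 3 + 0.5·(M − 3P_x − 15P_y)/P_x.
Discretionary income = 90 − 3·10 − 15·3 = 15; x* = 3 + 0.5·15/10 = 3.75.

x* = 3.75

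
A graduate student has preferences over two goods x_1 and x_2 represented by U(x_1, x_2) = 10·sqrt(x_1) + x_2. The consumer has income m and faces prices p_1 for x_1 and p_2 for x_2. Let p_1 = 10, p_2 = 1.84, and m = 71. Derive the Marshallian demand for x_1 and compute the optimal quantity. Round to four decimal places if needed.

Set MRS = p_1/p_2: 5·x_1^(−1/2) = p_1/p_2.
Solve: √x_1 = 5·p_2/p_1, so x_1*(p_1,p_2) = (5·p_2/p_1)², and x_2* = (m − p_1·x_1*)/p_2.
Plugging in: x_1* = (5·1.84/10)² = 0.8464.

x_1* = 0.8464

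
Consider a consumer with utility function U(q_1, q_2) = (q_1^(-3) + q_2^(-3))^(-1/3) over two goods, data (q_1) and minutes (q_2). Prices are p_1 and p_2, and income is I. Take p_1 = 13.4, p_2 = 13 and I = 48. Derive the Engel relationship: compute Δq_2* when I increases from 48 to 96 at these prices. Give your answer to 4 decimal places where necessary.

Δq_2* = 1.8252

From the CES first-order condition, (q_2/q_1)^(4) = p_1/p_2.
Hence q_2/q_1 = (p_1/p_2)^(1/(4)), i.e. raised to the 0.25 power.
Substitute q_2 = (q_2/q_1)·q_1 into the budget: q_1* = I/(p_1 + p_2·(q_2/q_1)).
Numerically q_2/q_1 = 1.007605, so q_1* = 48/(13.4 + 13·1.007605) = 1.8114 and q_2* = 1.007605·1.8114 = 1.8252.
At I' = 96: q_2* = 3.6503. Change: 3.6503 − 1.8252 = 1.8252.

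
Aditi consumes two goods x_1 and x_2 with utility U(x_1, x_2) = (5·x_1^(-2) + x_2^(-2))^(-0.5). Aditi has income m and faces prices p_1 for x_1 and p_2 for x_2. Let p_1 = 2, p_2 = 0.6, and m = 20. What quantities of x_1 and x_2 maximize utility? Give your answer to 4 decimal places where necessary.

With the ratio pinned down, the budget gives x_1* = m/(p_1 + p_2·(x_2/x_1)) and x_2* = (x_2/x_1)·x_1*.
Numerically x_2/x_1 = 0.87358, so x_1* = 20/(2 + 0.6·0.87358) = 7.9235 and x_2* = 0.87358·7.9235 = 6.9218.

x_1* = 7.9235, x_2* = 6.9218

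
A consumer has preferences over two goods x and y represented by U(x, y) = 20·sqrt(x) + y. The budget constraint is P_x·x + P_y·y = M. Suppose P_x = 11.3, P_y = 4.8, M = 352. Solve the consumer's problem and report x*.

x* = 18.0437

Set MRS = P_x/P_y: 10·x^(−1/2) = P_x/P_y.
Thus x* = (10·P_y/P_x)² — independent of M — with the rest of income spent on y.
Plugging in: x* = (10·4.8/11.3)² = 18.0437.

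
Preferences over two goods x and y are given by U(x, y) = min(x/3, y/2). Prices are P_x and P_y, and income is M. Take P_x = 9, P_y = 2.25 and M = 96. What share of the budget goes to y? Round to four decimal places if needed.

With perfect complements, no substitution: consume in ratio x:y = 3:2.
Budget: P_x·x + P_y·(2/3)·x = M, so (3·P_x + 2·P_y)·x = 3·M.
Demand: x*(P_x,P_y,M) = 3·M/(3·P_x + 2·P_y), y* = 2·M/(3·P_x + 2·P_y).
Here 3·9 + 2·2.25 = 31.5, giving x* = 9.1429 and y* = 6.0952.
Expenditure on y: 2.25·6.0952 = 13.7143; share = 0.1429.

share on y = 0.1429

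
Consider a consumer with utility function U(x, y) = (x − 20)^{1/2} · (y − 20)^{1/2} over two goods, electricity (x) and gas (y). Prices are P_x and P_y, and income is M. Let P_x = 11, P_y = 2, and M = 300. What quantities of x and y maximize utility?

MRS = (y−20)/(x−20). Tangency with P_x/P_y gives y−20 = (P_x/P_y)·(x−20).
Substituting into the budget: x* = 20 + 0.5·(M − 20·P_x − 20·P_y)/P_x, and y* = 20 + 0.5·(…)/P_y.
Discretionary income = 300 − 20·11 − 20·2 = 40; x* = 20 + 0.5·40/11 = 21.8182; y* = 20 + 0.5·40/2 = 30.

x* = 21.8182, y* = 30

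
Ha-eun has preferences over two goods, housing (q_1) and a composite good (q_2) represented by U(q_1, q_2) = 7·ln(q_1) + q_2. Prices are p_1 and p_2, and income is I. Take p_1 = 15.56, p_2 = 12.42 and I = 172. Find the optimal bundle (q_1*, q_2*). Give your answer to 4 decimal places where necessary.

MU_q_1 = 7/q_1, MU_q_2 = 1. Tangency: 7/q_1 = p_1/p_2.
So q_1*(p_1,p_2) = 7·p_2/p_1, independent of income; and q_2* = (I − 7·p_2)/p_2.
At the given prices: q_1* = 7·12.42/15.56 = 5.5874, and q_2* = 6.8486.

q_1* = 5.5874, q_2* = 6.8486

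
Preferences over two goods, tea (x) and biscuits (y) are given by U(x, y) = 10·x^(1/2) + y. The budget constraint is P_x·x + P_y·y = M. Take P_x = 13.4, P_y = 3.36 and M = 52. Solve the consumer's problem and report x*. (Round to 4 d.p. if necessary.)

Utility is quasi-linear in y; the FOC for x is 5/√x = P_x/P_y.
Thus x* = (5·P_y/P_x)² — independent of M — with the rest of income spent on y.
Plugging in: x* = (5·3.36/13.4)² = 1.5718.

x* = 1.5718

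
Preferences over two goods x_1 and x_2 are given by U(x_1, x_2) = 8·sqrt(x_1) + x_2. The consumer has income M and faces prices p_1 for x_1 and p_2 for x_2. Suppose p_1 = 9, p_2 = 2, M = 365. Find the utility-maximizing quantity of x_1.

Utility is quasi-linear in x_2; the FOC for x_1 is 4/√x_1 = p_1/p_2.
Thus x_1* = (4·p_2/p_1)² — independent of M — with the rest of income spent on x_2.
Plugging in: x_1* = (4·2/9)² = 0.7901.

x_1* = 0.7901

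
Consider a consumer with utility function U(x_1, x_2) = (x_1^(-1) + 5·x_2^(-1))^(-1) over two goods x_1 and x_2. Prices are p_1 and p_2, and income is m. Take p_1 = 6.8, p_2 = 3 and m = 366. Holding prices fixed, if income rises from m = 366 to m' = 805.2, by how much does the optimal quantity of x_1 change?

Δx_1* = 25.9889

MRS = MU_x_1/MU_x_2 = (1/5)·(x_2/x_1)^(2). Set equal to p_1/p_2.
Solve for the ratio: x_2/x_1 = [5·p_1/p_2]^(0.5).
Substitute x_2 = (x_2/x_1)·x_1 into the budget: x_1* = m/(p_1 + p_2·(x_2/x_1)).
Numerically x_2/x_1 = 3.366502, so x_1* = 366/(6.8 + 3·3.366502) = 21.6574.
At m' = 805.2: x_1* = 47.6464. Change: 47.6464 − 21.6574 = 25.9889.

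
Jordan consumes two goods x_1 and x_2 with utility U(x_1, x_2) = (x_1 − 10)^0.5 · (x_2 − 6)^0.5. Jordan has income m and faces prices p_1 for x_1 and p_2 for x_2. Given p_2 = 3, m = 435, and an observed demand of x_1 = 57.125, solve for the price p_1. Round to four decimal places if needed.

p_1 = 4

Let x_1' = x_1−10, x_2' = x_2−6. MRS = x_2'/x_1' = p_1/p_2.
Substituting into the budget: x_1* = 10 + 0.5·(m − 10·p_1 − 6·p_2)/p_1, and x_2* = 6 + 0.5·(…)/p_2.
Set x_1* = 57.125 in the demand function and solve for p_1: p_1 = 4.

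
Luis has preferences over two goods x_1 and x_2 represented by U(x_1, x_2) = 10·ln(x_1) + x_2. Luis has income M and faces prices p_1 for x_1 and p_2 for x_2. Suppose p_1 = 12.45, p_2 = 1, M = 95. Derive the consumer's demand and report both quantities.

x_1* = 0.8032, x_2* = 85

So x_1*(p_1,p_2) = 10·p_2/p_1, independent of income; and x_2* = (M − 10·p_2)/p_2.
At the given prices: x_1* = 10·1/12.45 = 0.8032, and x_2* = 85.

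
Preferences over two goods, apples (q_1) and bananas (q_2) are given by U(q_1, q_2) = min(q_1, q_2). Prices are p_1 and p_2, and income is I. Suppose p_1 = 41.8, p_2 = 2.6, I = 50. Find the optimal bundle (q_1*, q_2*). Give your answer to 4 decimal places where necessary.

q_1* = 1.1261, q_2* = 1.1261

Leontief preferences: the optimum is at the kink where q_1/1 = q_2/1, i.e. q_2 = q_1.
Budget: p_1·q_1 + p_2·q_1 = I, so (p_1 + p_2)·q_1 = I.
Demand: q_1*(p_1,p_2,I) = I/(p_1 + p_2), q_2* = I/(p_1 + p_2).
Here 41.8 + 2.6 = 44.4, giving q_1* = 1.1261 and q_2* = 1.1261.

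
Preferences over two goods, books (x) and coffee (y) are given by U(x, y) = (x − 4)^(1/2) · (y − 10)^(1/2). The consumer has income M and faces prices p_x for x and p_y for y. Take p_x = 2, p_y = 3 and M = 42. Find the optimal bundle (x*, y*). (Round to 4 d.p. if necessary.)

x* = 5, y* = 10.6667

MRS = (y−10)/(x−4). Tangency with p_x/p_y gives y−10 = (p_x/p_y)·(x−4).
After buying the subsistence bundle (4, 10), a share 0.5 of the remaining income goes to x: x* = 4 + 0.5·(M − 4p_x − 10p_y)/p_x.
Discretionary income = 42 − 4·2 − 10·3 = 4; x* = 4 + 0.5·4/2 = 5; y* = 10 + 0.5·4/3 = 10.6667.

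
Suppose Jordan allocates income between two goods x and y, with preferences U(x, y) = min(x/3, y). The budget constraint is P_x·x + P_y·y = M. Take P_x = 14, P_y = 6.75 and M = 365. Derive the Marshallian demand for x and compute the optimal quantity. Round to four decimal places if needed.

Leontief preferences: the optimum is at the kink where x/3 = y/1, i.e. y = (1/3)·x.
Budget: P_x·x + P_y·(1/3)·x = M, so (3·P_x + P_y)·x = 3·M.
Demand: x*(P_x,P_y,M) = 3·M/(3·P_x + P_y), y* = M/(3·P_x + P_y).
Here 3·14 + 6.75 = 48.75, giving x* = 22.4615.

x* = 22.4615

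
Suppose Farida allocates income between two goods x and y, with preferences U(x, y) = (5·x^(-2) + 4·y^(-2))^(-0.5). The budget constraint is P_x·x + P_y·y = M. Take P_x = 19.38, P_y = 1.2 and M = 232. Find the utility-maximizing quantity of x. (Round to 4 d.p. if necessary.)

MRS = MU_x/MU_y = (5/4)·(y/x)^(3). Set equal to P_x/P_y.
Hence y/x = ((4/5)·P_x/P_y)^(1/(3)), i.e. raised to the 1/3 power.
Substitute y = (y/x)·x into the budget: x* = M/(P_x + P_y·(y/x)).
Numerically y/x = 2.346502, so x* = 232/(19.38 + 1.2·2.346502) = 10.4524.

x* = 10.4524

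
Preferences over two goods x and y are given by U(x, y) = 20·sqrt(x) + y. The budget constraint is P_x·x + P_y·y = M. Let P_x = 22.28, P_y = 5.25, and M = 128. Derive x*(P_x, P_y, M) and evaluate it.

Utility is quasi-linear in y; the FOC for x is 10/√x = P_x/P_y.
Thus x* = (10·P_y/P_x)² — independent of M — with the rest of income spent on y.
Plugging in: x* = (10·5.25/22.28)² = 5.5525.

x* = 5.5525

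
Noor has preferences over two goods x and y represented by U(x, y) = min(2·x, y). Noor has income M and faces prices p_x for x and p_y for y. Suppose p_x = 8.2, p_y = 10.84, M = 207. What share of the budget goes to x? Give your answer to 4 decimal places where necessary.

Leontief preferences: the optimum is at the kink where x/1 = y/2, i.e. y = 2·x.
Budget: p_x·x + p_y·2·x = M, so (p_x + 2·p_y)·x = M.
Demand: x*(p_x,p_y,M) = M/(p_x + 2·p_y), y* = 2·M/(p_x + 2·p_y).
Here 8.2 + 2·10.84 = 29.88, giving x* = 6.9277 and y* = 13.8554.
Expenditure on x: 8.2·6.9277 = 56.8072; share = 0.2744.

share on x = 0.2744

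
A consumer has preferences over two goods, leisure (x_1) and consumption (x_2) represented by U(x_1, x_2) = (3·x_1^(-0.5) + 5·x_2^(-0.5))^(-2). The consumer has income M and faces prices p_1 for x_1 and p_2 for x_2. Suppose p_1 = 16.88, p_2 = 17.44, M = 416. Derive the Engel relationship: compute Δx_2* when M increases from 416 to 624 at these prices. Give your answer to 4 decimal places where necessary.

Δx_2* = 7.0005

From the CES first-order condition, (3/5)·(x_2/x_1)^(1.5) = p_1/p_2.
Hence x_2/x_1 = ((5/3)·p_1/p_2)^(1/(1.5)), i.e. raised to the 2/3 power.
Substitute x_2 = (x_2/x_1)·x_1 into the budget: x_1* = M/(p_1 + p_2·(x_2/x_1)).
Numerically x_2/x_1 = 1.375466, so x_1* = 416/(16.88 + 17.44·1.375466) = 10.1791 and x_2* = 1.375466·10.1791 = 14.001.
At M' = 624: x_2* = 21.0015. Change: 21.0015 − 14.001 = 7.0005.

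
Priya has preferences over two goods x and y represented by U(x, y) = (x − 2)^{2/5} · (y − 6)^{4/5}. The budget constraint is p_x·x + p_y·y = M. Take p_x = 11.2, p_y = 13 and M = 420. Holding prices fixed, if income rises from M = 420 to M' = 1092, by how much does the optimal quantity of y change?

Δy* = 34.4615

This is Cobb-Douglas in (x−2, y−6): tangency gives 0.4·p_y·(y−6) = 0.8·p_x·(x−2).
Substituting into the budget: x* = 2 + 1/3·(M − 2·p_x − 6·p_y)/p_x, and y* = 6 + 2/3·(…)/p_y.
Discretionary income = 420 − 2·11.2 − 6·13 = 319.6; y* = 6 + 2/3·319.6/13 = 22.3897.
At M' = 1092: y* = 56.8513. Change: 56.8513 − 22.3897 = 34.4615.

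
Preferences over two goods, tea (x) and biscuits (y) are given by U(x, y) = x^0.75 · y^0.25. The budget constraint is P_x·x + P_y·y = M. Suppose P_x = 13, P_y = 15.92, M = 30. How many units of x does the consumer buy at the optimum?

x* = 1.7308

Demand: x*(P_x,P_y,M) = 0.75·M/P_x and y* = 0.25·M/P_y.
At P_x=13, P_y=15.92, M=30: x* = 0.75·30/13 = 1.7308.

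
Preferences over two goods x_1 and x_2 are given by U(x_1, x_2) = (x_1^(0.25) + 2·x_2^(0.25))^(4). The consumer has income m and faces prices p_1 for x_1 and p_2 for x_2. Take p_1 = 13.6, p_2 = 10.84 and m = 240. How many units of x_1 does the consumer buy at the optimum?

Substitute x_2 = (x_2/x_1)·x_1 into the budget: x_1* = m/(p_1 + p_2·(x_2/x_1)).
Numerically x_2/x_1 = 3.409726, so x_1* = 240/(13.6 + 10.84·3.409726) = 4.7467.

x_1* = 4.7467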